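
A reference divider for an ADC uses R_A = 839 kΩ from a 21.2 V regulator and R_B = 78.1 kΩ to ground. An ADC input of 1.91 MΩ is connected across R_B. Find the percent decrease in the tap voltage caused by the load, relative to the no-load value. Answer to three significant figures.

The divider's output (Thévenin) resistance is R_A‖R_B = 71.45 kΩ.
Fractional drop under load = R_th/(R_th + R_L) = 71.45 / (71.45 + 1910) = 0.03606.
So the output falls by 3.61 %.

3.61 %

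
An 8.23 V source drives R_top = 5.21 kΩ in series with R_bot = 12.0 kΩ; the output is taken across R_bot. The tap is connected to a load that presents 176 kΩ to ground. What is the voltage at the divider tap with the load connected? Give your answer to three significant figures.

The load sits in parallel with R_bot: R_bot‖R_L = (12.0 × 176) / (12.0 + 176) = 11.23 kΩ.
V_out = 8.23 × 11.23 / (5.21 + 11.23) = 8.23 × 11.23/16.44 = 5.62 V.
(Unloaded it would have been 5.74 V.)

V_out ≈ 5.62 V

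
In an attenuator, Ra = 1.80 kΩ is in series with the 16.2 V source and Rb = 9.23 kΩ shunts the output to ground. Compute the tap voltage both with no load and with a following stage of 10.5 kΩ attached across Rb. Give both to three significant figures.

Open-circuit: V = 16.2 × 9.23/(1.80 + 9.23) = 13.6 V.
With the load, Rb becomes Rb‖R_L = 4.912 kΩ, so V = 16.2 × 4.912/6.712 = 11.9 V.

Unloaded: 13.6 V; loaded: 11.9 V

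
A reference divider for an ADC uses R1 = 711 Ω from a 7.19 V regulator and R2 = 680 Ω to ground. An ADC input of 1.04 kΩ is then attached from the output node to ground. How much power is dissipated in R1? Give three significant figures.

P ≈ 29.2 mW

Total resistance from the source is R1 + (R2‖R_L) = 1122 Ω, so I = 7.19/1122 Ω = 6.407 mA.
P = I²·R1 = (6.407 mA)² × 711 Ω = 29.2 mW.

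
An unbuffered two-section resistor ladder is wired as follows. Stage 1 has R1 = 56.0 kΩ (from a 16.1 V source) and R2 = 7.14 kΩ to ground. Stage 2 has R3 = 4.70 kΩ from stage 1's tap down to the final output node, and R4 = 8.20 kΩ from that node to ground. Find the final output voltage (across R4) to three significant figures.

V_out ≈ 0.776 V

Stage 2 presents R3+R4 = 12.90 kΩ as a load on stage 1's tap.
Stage 1's lower leg becomes R2‖(R3+R4) = 4.596 kΩ, so V_mid = 16.1 × 4.596/60.60 = 1.221 V.
Stage 2 is itself unloaded: V_out = V_mid × R4/(R3+R4) = 1.221 × 8.20/12.90 = 0.776 V.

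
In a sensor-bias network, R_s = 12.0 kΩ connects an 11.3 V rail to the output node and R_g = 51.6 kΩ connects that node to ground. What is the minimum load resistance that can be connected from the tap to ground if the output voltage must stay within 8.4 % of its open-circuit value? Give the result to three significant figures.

Output resistance R_th = R_s‖R_g = (12.0 × 51.6)/63.60 = 9.736 kΩ.
The fractional drop is R_th/(R_th + R_L); requiring this ≤ 0.0840 gives R_L ≥ R_th(1/0.0840 − 1) = 9.736 × 10.90 = 106 kΩ.

R_L(min) ≈ 106 kΩ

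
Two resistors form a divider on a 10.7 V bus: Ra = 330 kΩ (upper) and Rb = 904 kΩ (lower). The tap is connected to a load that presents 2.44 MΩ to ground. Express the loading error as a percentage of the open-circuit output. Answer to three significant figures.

The divider's output (Thévenin) resistance is Ra‖Rb = 241.8 kΩ.
Fractional drop under load = R_th/(R_th + R_L) = 241.8 / (241.8 + 2440) = 0.09015.
So the output falls by 9.01 %.

9.01 %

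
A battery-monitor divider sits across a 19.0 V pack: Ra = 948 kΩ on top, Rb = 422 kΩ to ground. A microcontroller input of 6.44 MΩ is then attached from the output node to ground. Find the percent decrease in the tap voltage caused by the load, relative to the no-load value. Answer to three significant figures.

The divider's output (Thévenin) resistance is Ra‖Rb = 292.0 kΩ.
Fractional drop under load = R_th/(R_th + R_L) = 292.0 / (292.0 + 6440) = 0.04338.
So the output falls by 4.34 %.

4.34 %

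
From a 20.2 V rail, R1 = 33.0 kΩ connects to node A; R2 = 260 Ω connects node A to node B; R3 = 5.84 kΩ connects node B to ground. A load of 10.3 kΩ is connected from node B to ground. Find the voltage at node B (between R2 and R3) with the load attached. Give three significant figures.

At node B, R3 is in parallel with the load: R3‖R_L = 3727 Ω.
Below node A the resistance is R2 + (R3‖R_L) = 3987 Ω, so V_A = 20.2 × 3987/36990 = 2.177 V.
Then V_B = V_A × (R3‖R_L)/(R2 + R3‖R_L) = 2.177 × 3727/3987 = 2.04 V.

V ≈ 2.04 V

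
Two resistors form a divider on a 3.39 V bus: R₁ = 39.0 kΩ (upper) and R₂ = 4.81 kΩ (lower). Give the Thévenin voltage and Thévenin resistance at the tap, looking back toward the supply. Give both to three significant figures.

V_th = 0.372 V, R_th = 4.28 kΩ

V_th is the open-circuit tap voltage: 3.39 × 4.81/(39.0 + 4.81) = 0.372 V.
With the supply zeroed, R₁ and R₂ appear in parallel from the tap: R_th = R₁‖R₂ = (39.0 × 4.81)/43.81 = 4.28 kΩ.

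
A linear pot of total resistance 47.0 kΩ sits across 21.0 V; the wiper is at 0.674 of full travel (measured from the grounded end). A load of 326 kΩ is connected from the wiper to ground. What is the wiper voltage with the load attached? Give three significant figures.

The wiper splits the pot into (1−α)R = 15.32 kΩ above and αR = 31.68 kΩ below.
Lower section ‖ load = 28.87 kΩ.
V_wiper = 21.0 × 28.87/(15.32 + 28.87) = 13.7 V.

V ≈ 13.7 V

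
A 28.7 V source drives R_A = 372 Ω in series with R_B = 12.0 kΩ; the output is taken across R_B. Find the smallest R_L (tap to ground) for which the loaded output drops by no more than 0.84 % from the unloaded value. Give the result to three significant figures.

Output resistance R_th = R_A‖R_B = (372 × 12000)/12370 = 360.8 Ω.
The fractional drop is R_th/(R_th + R_L); requiring this ≤ 0.00840 gives R_L ≥ R_th(1/0.00840 − 1) = 360.8 × 118.0 = 42.6 kΩ.

R_L(min) ≈ 42.6 kΩ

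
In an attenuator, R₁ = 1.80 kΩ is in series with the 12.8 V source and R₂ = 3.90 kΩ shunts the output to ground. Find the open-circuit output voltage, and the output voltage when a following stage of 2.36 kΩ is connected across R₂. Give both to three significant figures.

Unloaded: 8.76 V; loaded: 5.75 V

Open-circuit: V = 12.8 × 3.90/(1.80 + 3.90) = 8.76 V.
With the load, R₂ becomes R₂‖R_L = 1.470 kΩ, so V = 12.8 × 1.470/3.270 = 5.75 V.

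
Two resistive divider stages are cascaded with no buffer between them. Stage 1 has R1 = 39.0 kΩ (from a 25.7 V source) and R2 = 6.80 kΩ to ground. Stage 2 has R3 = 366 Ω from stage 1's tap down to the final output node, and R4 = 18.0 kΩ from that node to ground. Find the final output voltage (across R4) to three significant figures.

V_out ≈ 2.84 V

Stage 2 presents R3+R4 = 18370 Ω as a load on stage 1's tap.
Stage 1's lower leg becomes R2‖(R3+R4) = 4963 Ω, so V_mid = 25.7 × 4963/43960 = 2.901 V.
Stage 2 is itself unloaded: V_out = V_mid × R4/(R3+R4) = 2.901 × 18000/18370 = 2.84 V.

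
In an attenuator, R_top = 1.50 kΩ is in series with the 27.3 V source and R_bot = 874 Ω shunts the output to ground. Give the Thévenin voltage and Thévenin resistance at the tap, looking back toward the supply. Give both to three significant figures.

V_th is the open-circuit tap voltage: 27.3 × 874/(1500 + 874) = 10.1 V.
With the supply zeroed, R_top and R_bot appear in parallel from the tap: R_th = R_top‖R_bot = (1500 × 874)/2374 = 552 Ω.

V_th = 10.1 V, R_th = 552 Ω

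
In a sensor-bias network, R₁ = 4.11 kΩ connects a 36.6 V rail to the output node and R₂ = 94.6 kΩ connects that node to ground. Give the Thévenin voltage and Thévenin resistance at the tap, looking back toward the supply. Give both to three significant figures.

V_th is the open-circuit tap voltage: 36.6 × 94.6/(4.11 + 94.6) = 35.1 V.
With the supply zeroed, R₁ and R₂ appear in parallel from the tap: R_th = R₁‖R₂ = (4.11 × 94.6)/98.71 = 3.94 kΩ.

V_th = 35.1 V, R_th = 3.94 kΩ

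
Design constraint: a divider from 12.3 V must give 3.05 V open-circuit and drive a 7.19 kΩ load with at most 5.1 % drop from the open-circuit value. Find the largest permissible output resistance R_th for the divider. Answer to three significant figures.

Loading drop = R_th/(R_th + R_L) ≤ 0.0510, so R_th ≤ R_L · ε/(1−ε) = 7.19 kΩ × 0.0510/0.9490 = 386 Ω.

R_th ≤ 386 Ω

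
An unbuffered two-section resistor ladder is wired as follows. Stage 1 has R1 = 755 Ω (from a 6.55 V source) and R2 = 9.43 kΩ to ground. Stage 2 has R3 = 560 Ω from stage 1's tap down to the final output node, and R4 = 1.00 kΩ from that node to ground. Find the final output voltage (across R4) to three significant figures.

Stage 2 presents R3+R4 = 1560 Ω as a load on stage 1's tap.
Stage 1's lower leg becomes R2‖(R3+R4) = 1339 Ω, so V_mid = 6.55 × 1339/2094 = 4.188 V.
Stage 2 is itself unloaded: V_out = V_mid × R4/(R3+R4) = 4.188 × 1000/1560 = 2.68 V.

V_out ≈ 2.68 V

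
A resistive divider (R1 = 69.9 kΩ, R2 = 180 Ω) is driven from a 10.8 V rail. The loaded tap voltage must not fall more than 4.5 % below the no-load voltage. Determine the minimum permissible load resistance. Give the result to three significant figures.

R_L(min) ≈ 3.81 kΩ

Output resistance R_th = R1‖R2 = (69900 × 180)/70080 = 179.5 Ω.
The fractional drop is R_th/(R_th + R_L); requiring this ≤ 0.0450 gives R_L ≥ R_th(1/0.0450 − 1) = 179.5 × 21.22 = 3.81 kΩ.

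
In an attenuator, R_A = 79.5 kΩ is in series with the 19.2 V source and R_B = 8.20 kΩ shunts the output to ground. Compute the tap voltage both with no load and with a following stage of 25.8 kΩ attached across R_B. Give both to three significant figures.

Open-circuit: V = 19.2 × 8.20/(79.5 + 8.20) = 1.80 V.
With the load, R_B becomes R_B‖R_L = 6.222 kΩ, so V = 19.2 × 6.222/85.72 = 1.39 V.

Unloaded: 1.80 V; loaded: 1.39 V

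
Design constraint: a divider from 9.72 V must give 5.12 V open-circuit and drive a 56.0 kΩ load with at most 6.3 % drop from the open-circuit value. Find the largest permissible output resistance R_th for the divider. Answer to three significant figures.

Loading drop = R_th/(R_th + R_L) ≤ 0.0630, so R_th ≤ R_L · ε/(1−ε) = 56.0 kΩ × 0.0630/0.9370 = 3.77 kΩ.
(Any R1, R2 with R2/(R1+R2) = 0.527 and R1‖R2 ≤ 3.77 kΩ will meet the spec.)

R_th ≤ 3.77 kΩ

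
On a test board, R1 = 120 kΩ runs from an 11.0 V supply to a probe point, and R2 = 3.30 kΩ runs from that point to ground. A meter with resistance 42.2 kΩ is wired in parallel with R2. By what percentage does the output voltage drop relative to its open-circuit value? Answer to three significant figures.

The divider's output (Thévenin) resistance is R1‖R2 = 3.212 kΩ.
Fractional drop under load = R_th/(R_th + R_L) = 3.212 / (3.212 + 42.2) = 0.07072.
So the output falls by 7.07 %.

7.07 %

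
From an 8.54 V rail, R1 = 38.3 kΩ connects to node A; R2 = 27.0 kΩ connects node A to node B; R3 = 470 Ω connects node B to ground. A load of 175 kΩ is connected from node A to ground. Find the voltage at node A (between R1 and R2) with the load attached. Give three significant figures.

V ≈ 3.27 V

Below node A the series string R2+R3 = 27470 Ω sits in parallel with the 175000 Ω load: 23740 Ω.
V_A = 8.54 × 23740/(38300 + 23740) = 3.27 V.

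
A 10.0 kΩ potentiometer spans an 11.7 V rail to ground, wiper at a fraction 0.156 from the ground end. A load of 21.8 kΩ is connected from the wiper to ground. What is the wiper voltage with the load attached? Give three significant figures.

The wiper splits the pot into (1−α)R = 8.440 kΩ above and αR = 1.560 kΩ below.
Lower section ‖ load = 1.456 kΩ.
V_wiper = 11.7 × 1.456/(8.440 + 1.456) = 1.72 V.

V ≈ 1.72 V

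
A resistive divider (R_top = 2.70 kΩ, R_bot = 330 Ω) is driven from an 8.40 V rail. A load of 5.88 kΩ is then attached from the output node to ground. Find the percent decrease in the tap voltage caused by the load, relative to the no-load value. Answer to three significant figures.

4.76 %

The divider's output (Thévenin) resistance is R_top‖R_bot = 294.1 Ω.
Fractional drop under load = R_th/(R_th + R_L) = 294.1 / (294.1 + 5880) = 0.04763.
So the output falls by 4.76 %.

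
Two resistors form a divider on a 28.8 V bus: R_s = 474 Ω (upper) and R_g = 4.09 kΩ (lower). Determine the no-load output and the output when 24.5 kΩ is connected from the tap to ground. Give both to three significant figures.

Unloaded: 25.8 V; loaded: 25.4 V

Open-circuit: V = 28.8 × 4090/(474 + 4090) = 25.8 V.
With the load, R_g becomes R_g‖R_L = 3505 Ω, so V = 28.8 × 3505/3979 = 25.4 V.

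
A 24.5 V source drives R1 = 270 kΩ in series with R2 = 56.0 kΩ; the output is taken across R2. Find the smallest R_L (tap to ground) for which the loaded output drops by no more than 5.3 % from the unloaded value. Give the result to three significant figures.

R_L(min) ≈ 829 kΩ

Output resistance R_th = R1‖R2 = (270 × 56.0)/326.0 = 46.38 kΩ.
The fractional drop is R_th/(R_th + R_L); requiring this ≤ 0.0530 gives R_L ≥ R_th(1/0.0530 − 1) = 46.38 × 17.87 = 829 kΩ.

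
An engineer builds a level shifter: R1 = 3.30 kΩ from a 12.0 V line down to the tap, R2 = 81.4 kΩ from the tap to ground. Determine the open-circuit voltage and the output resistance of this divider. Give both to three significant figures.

V_th is the open-circuit tap voltage: 12.0 × 81.4/(3.30 + 81.4) = 11.5 V.
With the supply zeroed, R1 and R2 appear in parallel from the tap: R_th = R1‖R2 = (3.30 × 81.4)/84.70 = 3.17 kΩ.

V_th = 11.5 V, R_th = 3.17 kΩ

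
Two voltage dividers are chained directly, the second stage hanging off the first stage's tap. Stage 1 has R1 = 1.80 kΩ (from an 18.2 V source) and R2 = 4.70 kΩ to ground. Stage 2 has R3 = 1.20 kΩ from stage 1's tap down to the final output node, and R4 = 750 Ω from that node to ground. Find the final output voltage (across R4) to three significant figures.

V_out ≈ 3.04 V

Stage 2 presents R3+R4 = 1950 Ω as a load on stage 1's tap.
Stage 1's lower leg becomes R2‖(R3+R4) = 1378 Ω, so V_mid = 18.2 × 1378/3178 = 7.892 V.
Stage 2 is itself unloaded: V_out = V_mid × R4/(R3+R4) = 7.892 × 750/1950 = 3.04 V.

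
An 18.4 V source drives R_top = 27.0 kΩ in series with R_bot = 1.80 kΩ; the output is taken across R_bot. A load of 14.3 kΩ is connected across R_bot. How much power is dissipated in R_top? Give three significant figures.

Total resistance from the source is R_top + (R_bot‖R_L) = 28.60 kΩ, so I = 18.4/28.60 kΩ = 0.6434 mA.
P = I²·R_top = (0.6434 mA)² × 27.0 kΩ = 11.2 mW.

P ≈ 11.2 mW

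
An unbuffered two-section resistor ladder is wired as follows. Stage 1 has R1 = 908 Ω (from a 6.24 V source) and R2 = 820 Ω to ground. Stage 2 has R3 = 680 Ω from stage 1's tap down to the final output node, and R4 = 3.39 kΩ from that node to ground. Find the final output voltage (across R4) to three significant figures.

Stage 2 presents R3+R4 = 4070 Ω as a load on stage 1's tap.
Stage 1's lower leg becomes R2‖(R3+R4) = 682.5 Ω, so V_mid = 6.24 × 682.5/1590 = 2.678 V.
Stage 2 is itself unloaded: V_out = V_mid × R4/(R3+R4) = 2.678 × 3390/4070 = 2.23 V.

V_out ≈ 2.23 V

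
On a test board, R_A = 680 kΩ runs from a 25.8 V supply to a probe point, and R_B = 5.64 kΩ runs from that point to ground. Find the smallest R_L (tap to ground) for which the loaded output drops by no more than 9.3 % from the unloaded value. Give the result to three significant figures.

Output resistance R_th = R_A‖R_B = (680 × 5.64)/685.6 = 5.594 kΩ.
The fractional drop is R_th/(R_th + R_L); requiring this ≤ 0.0930 gives R_L ≥ R_th(1/0.0930 − 1) = 5.594 × 9.753 = 54.6 kΩ.

R_L(min) ≈ 54.6 kΩ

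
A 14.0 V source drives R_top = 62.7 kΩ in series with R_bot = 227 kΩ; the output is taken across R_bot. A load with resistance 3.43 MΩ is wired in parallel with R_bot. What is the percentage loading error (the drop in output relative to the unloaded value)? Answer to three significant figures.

The divider's output (Thévenin) resistance is R_top‖R_bot = 49.13 kΩ.
Fractional drop under load = R_th/(R_th + R_L) = 49.13 / (49.13 + 3430) = 0.01412.
So the output falls by 1.41 %.

1.41 %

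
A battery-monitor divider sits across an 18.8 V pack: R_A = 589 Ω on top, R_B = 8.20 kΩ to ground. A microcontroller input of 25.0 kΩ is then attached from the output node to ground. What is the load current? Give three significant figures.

R_B‖R_L = 6175 Ω; V_out = 18.8 × 6175/6764 = 17.16 V.
I_L = V_out / R_L = 17.16 / 25.0 kΩ = 0.687 mA.

I_L ≈ 0.687 mA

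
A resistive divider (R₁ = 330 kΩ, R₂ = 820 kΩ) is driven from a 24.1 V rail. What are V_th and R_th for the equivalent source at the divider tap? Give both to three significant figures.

V_th = 17.2 V, R_th = 235 kΩ

V_th is the open-circuit tap voltage: 24.1 × 820/(330 + 820) = 17.2 V.
With the supply zeroed, R₁ and R₂ appear in parallel from the tap: R_th = R₁‖R₂ = (330 × 820)/1150 = 235 kΩ.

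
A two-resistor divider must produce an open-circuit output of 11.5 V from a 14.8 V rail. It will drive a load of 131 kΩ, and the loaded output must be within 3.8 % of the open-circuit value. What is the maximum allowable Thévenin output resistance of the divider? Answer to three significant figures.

R_th ≤ 5.17 kΩ

Loading drop = R_th/(R_th + R_L) ≤ 0.0380, so R_th ≤ R_L · ε/(1−ε) = 131 kΩ × 0.0380/0.9620 = 5.17 kΩ.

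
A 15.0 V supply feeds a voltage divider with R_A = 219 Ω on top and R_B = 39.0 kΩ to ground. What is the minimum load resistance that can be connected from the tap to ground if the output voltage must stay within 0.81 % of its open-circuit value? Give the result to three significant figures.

R_L(min) ≈ 26.7 kΩ

Output resistance R_th = R_A‖R_B = (219 × 39000)/39220 = 217.8 Ω.
The fractional drop is R_th/(R_th + R_L); requiring this ≤ 0.00810 gives R_L ≥ R_th(1/0.00810 − 1) = 217.8 × 122.5 = 26.7 kΩ.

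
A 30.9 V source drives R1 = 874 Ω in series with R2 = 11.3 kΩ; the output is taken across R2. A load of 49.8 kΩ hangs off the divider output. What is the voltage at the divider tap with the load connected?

The load sits in parallel with R2: R2‖R_L = (11300 × 49800) / (11300 + 49800) = 9210 Ω.
V_out = 30.9 × 9210 / (874 + 9210) = 30.9 × 9210/10080 = 28.2 V.

V_out ≈ 28.2 V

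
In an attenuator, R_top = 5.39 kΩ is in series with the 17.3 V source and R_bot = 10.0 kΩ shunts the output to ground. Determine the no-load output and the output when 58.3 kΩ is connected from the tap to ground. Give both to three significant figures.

Open-circuit: V = 17.3 × 10.0/(5.39 + 10.0) = 11.2 V.
With the load, R_bot becomes R_bot‖R_L = 8.536 kΩ, so V = 17.3 × 8.536/13.93 = 10.6 V.

Unloaded: 11.2 V; loaded: 10.6 V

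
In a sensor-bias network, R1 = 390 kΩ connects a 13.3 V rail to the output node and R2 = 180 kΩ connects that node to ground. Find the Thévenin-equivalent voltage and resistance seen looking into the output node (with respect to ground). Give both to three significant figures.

V_th = 4.20 V, R_th = 123 kΩ

V_th is the open-circuit tap voltage: 13.3 × 180/(390 + 180) = 4.20 V.
With the supply zeroed, R1 and R2 appear in parallel from the tap: R_th = R1‖R2 = (390 × 180)/570.0 = 123 kΩ.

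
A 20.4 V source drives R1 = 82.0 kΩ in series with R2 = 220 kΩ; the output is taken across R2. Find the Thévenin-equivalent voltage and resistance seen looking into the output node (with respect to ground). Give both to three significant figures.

V_th is the open-circuit tap voltage: 20.4 × 220/(82.0 + 220) = 14.9 V.
With the supply zeroed, R1 and R2 appear in parallel from the tap: R_th = R1‖R2 = (82.0 × 220)/302.0 = 59.7 kΩ.

V_th = 14.9 V, R_th = 59.7 kΩ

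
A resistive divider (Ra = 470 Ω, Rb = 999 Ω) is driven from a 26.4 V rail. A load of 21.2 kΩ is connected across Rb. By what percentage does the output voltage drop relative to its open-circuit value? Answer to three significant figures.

1.49 %

The divider's output (Thévenin) resistance is Ra‖Rb = 319.6 Ω.
Fractional drop under load = R_th/(R_th + R_L) = 319.6 / (319.6 + 21200) = 0.01485.
So the output falls by 1.49 %.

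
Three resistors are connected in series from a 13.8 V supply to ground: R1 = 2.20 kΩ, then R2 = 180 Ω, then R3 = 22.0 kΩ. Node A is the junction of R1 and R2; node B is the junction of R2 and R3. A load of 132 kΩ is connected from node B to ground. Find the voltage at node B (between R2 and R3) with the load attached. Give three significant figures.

At node B, R3 is in parallel with the load: R3‖R_L = 18860 Ω.
Below node A the resistance is R2 + (R3‖R_L) = 19040 Ω, so V_A = 13.8 × 19040/21240 = 12.37 V.
Then V_B = V_A × (R3‖R_L)/(R2 + R3‖R_L) = 12.37 × 18860/19040 = 12.3 V.

V ≈ 12.3 V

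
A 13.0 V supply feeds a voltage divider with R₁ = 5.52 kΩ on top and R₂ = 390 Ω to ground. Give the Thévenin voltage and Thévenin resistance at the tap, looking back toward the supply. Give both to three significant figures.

V_th is the open-circuit tap voltage: 13.0 × 390/(5520 + 390) = 0.858 V.
With the supply zeroed, R₁ and R₂ appear in parallel from the tap: R_th = R₁‖R₂ = (5520 × 390)/5910 = 364 Ω.

V_th = 0.858 V, R_th = 364 Ω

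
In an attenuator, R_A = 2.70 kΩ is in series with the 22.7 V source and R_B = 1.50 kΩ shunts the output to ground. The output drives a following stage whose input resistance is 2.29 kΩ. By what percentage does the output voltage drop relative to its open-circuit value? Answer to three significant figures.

Unloaded V = 22.7 × 1.50/4.200 = 8.107 V.
Loaded: R_B‖R_L = 0.9063 kΩ, giving V = 22.7 × 0.9063/3.606 = 5.705 V.
Drop = (8.107 − 5.705) / 8.107 = 29.6 %.

29.6 %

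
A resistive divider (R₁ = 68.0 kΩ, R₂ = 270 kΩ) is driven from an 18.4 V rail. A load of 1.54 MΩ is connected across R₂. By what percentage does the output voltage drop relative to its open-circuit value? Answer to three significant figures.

3.41 %

The divider's output (Thévenin) resistance is R₁‖R₂ = 54.32 kΩ.
Fractional drop under load = R_th/(R_th + R_L) = 54.32 / (54.32 + 1540) = 0.03407.
So the output falls by 3.41 %.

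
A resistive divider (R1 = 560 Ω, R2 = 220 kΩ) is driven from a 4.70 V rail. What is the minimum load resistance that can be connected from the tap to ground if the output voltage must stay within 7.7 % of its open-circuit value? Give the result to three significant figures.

R_L(min) ≈ 6.70 kΩ

Output resistance R_th = R1‖R2 = (560 × 220000)/220600 = 558.6 Ω.
The fractional drop is R_th/(R_th + R_L); requiring this ≤ 0.0770 gives R_L ≥ R_th(1/0.0770 − 1) = 558.6 × 11.99 = 6.70 kΩ.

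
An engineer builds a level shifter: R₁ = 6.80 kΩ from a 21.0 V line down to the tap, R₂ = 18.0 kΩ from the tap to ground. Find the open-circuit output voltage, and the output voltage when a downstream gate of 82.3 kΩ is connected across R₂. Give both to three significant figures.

Unloaded: 15.2 V; loaded: 14.4 V

Open-circuit: V = 21.0 × 18.0/(6.80 + 18.0) = 15.2 V.
With the load, R₂ becomes R₂‖R_L = 14.77 kΩ, so V = 21.0 × 14.77/21.57 = 14.4 V.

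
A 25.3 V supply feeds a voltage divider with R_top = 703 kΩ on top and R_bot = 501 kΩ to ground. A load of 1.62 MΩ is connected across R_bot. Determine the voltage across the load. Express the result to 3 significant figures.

V_out ≈ 8.92 V

The load sits in parallel with R_bot: R_bot‖R_L = (501 × 1620) / (501 + 1620) = 382.7 kΩ.
V_out = 25.3 × 382.7 / (703 + 382.7) = 25.3 × 382.7/1086 = 8.92 V.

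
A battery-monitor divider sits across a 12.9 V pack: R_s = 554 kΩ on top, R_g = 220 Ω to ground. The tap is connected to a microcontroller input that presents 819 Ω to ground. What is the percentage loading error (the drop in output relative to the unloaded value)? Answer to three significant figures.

The divider's output (Thévenin) resistance is R_s‖R_g = 219.9 Ω.
Fractional drop under load = R_th/(R_th + R_L) = 219.9 / (219.9 + 819) = 0.2117.
So the output falls by 21.2 %.

21.2 %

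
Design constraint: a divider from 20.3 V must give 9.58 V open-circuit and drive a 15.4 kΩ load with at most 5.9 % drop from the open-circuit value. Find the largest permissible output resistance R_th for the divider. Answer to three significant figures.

R_th ≤ 966 Ω

Loading drop = R_th/(R_th + R_L) ≤ 0.0590, so R_th ≤ R_L · ε/(1−ε) = 15.4 kΩ × 0.0590/0.9410 = 966 Ω.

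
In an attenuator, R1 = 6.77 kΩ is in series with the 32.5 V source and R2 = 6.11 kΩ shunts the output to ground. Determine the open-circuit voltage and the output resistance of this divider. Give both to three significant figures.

V_th = 15.4 V, R_th = 3.21 kΩ

V_th is the open-circuit tap voltage: 32.5 × 6.11/(6.77 + 6.11) = 15.4 V.
With the supply zeroed, R1 and R2 appear in parallel from the tap: R_th = R1‖R2 = (6.77 × 6.11)/12.88 = 3.21 kΩ.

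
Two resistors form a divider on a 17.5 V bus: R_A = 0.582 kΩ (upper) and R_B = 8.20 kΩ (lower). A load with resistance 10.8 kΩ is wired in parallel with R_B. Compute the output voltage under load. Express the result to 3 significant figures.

The load sits in parallel with R_B: R_B‖R_L = (8200 × 10800) / (8200 + 10800) = 4661 Ω.
V_out = 17.5 × 4661 / (582 + 4661) = 17.5 × 4661/5243 = 15.6 V.

V_out ≈ 15.6 V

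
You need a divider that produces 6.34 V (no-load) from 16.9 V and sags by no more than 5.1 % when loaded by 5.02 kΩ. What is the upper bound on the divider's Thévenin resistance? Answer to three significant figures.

Loading drop = R_th/(R_th + R_L) ≤ 0.0510, so R_th ≤ R_L · ε/(1−ε) = 5.02 kΩ × 0.0510/0.9490 = 270 Ω.
(Any R1, R2 with R2/(R1+R2) = 0.375 and R1‖R2 ≤ 270 Ω will meet the spec.)

R_th ≤ 270 Ω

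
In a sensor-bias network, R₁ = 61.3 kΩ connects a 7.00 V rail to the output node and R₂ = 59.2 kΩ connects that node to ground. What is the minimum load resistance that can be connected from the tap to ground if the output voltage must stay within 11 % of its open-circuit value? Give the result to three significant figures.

R_L(min) ≈ 244 kΩ

Output resistance R_th = R₁‖R₂ = (61.3 × 59.2)/120.5 = 30.12 kΩ.
The fractional drop is R_th/(R_th + R_L); requiring this ≤ 0.110 gives R_L ≥ R_th(1/0.110 − 1) = 30.12 × 8.091 = 244 kΩ.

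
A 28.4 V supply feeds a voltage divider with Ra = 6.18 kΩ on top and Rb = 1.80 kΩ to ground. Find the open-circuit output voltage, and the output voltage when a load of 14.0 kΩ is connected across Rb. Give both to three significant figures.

Unloaded: 6.41 V; loaded: 5.83 V

Open-circuit: V = 28.4 × 1.80/(6.18 + 1.80) = 6.41 V.
With the load, Rb becomes Rb‖R_L = 1.595 kΩ, so V = 28.4 × 1.595/7.775 = 5.83 V.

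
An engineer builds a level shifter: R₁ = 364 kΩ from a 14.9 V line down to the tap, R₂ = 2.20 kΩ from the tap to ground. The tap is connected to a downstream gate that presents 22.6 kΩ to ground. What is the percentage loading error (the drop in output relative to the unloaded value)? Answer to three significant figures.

8.82 %

Unloaded V = 14.9 × 2.20/366.2 = 0.089514 V.
Loaded: R₂‖R_L = 2.005 kΩ, giving V = 14.9 × 2.005/366.0 = 0.081617 V.
Drop = (0.089514 − 0.081617) / 0.089514 = 8.82 %.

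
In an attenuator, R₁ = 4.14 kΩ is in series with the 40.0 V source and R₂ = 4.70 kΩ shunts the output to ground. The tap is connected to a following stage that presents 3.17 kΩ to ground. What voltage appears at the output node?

The load sits in parallel with R₂: R₂‖R_L = (4.70 × 3.17) / (4.70 + 3.17) = 1.893 kΩ.
V_out = 40.0 × 1.893 / (4.14 + 1.893) = 40.0 × 1.893/6.033 = 12.6 V.

V_out ≈ 12.6 V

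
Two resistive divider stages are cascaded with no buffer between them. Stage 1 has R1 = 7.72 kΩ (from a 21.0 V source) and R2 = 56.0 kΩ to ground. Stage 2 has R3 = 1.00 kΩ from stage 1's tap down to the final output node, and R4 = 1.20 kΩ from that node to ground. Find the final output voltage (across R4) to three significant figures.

Stage 2 presents R3+R4 = 2.200 kΩ as a load on stage 1's tap.
Stage 1's lower leg becomes R2‖(R3+R4) = 2.117 kΩ, so V_mid = 21.0 × 2.117/9.837 = 4.519 V.
Stage 2 is itself unloaded: V_out = V_mid × R4/(R3+R4) = 4.519 × 1.20/2.200 = 2.46 V.

V_out ≈ 2.46 V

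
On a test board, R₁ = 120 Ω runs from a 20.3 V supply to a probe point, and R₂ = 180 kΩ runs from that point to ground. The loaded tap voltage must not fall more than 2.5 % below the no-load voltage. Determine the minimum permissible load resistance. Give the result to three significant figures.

Output resistance R_th = R₁‖R₂ = (120 × 180000)/180100 = 119.9 Ω.
The fractional drop is R_th/(R_th + R_L); requiring this ≤ 0.0250 gives R_L ≥ R_th(1/0.0250 − 1) = 119.9 × 39.00 = 4.68 kΩ.

R_L(min) ≈ 4.68 kΩ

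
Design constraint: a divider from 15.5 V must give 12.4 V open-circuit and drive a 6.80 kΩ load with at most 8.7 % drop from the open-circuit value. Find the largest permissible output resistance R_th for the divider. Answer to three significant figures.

Loading drop = R_th/(R_th + R_L) ≤ 0.0870, so R_th ≤ R_L · ε/(1−ε) = 6.80 kΩ × 0.0870/0.9130 = 648 Ω.

R_th ≤ 648 Ω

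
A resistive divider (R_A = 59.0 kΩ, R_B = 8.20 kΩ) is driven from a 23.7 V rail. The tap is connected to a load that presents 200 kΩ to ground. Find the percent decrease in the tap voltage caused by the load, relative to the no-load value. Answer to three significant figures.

3.47 %

The divider's output (Thévenin) resistance is R_A‖R_B = 7.199 kΩ.
Fractional drop under load = R_th/(R_th + R_L) = 7.199 / (7.199 + 200) = 0.03475.
So the output falls by 3.47 %.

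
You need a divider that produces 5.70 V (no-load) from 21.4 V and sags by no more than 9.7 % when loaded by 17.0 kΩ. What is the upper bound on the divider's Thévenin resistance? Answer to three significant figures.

R_th ≤ 1.83 kΩ

Loading drop = R_th/(R_th + R_L) ≤ 0.0970, so R_th ≤ R_L · ε/(1−ε) = 17.0 kΩ × 0.0970/0.9030 = 1.83 kΩ.
(Any R1, R2 with R2/(R1+R2) = 0.266 and R1‖R2 ≤ 1.83 kΩ will meet the spec.)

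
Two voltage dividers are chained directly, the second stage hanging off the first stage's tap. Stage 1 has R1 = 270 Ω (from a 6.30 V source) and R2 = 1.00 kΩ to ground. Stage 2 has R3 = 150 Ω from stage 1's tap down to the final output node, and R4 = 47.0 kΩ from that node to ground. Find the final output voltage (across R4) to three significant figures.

Stage 2 presents R3+R4 = 47150 Ω as a load on stage 1's tap.
Stage 1's lower leg becomes R2‖(R3+R4) = 979.2 Ω, so V_mid = 6.30 × 979.2/1249 = 4.938 V.
Stage 2 is itself unloaded: V_out = V_mid × R4/(R3+R4) = 4.938 × 47000/47150 = 4.92 V.

V_out ≈ 4.92 V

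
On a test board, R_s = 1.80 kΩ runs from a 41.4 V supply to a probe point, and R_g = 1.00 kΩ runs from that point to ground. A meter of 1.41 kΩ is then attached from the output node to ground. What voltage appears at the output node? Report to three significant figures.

V_out ≈ 10.2 V

The load sits in parallel with R_g: R_g‖R_L = (1.00 × 1.41) / (1.00 + 1.41) = 0.5851 kΩ.
V_out = 41.4 × 0.5851 / (1.80 + 0.5851) = 41.4 × 0.5851/2.385 = 10.2 V.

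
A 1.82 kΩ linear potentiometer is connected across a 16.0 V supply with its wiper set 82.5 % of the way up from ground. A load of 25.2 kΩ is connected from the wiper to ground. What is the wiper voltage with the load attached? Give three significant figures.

V ≈ 13.1 V

The wiper splits the pot into (1−α)R = 318.5 Ω above and αR = 1502 Ω below.
Lower section ‖ load = 1417 Ω.
V_wiper = 16.0 × 1417/(318.5 + 1417) = 13.1 V.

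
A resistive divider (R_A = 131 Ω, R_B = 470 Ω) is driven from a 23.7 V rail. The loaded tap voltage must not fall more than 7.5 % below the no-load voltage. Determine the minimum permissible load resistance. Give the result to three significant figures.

R_L(min) ≈ 1.26 kΩ

Output resistance R_th = R_A‖R_B = (131 × 470)/601.0 = 102.4 Ω.
The fractional drop is R_th/(R_th + R_L); requiring this ≤ 0.0750 gives R_L ≥ R_th(1/0.0750 − 1) = 102.4 × 12.33 = 1.26 kΩ.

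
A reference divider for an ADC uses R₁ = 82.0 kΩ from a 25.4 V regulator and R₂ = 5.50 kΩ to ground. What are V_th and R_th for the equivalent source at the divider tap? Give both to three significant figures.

V_th = 1.60 V, R_th = 5.15 kΩ

V_th is the open-circuit tap voltage: 25.4 × 5.50/(82.0 + 5.50) = 1.60 V.
With the supply zeroed, R₁ and R₂ appear in parallel from the tap: R_th = R₁‖R₂ = (82.0 × 5.50)/87.50 = 5.15 kΩ.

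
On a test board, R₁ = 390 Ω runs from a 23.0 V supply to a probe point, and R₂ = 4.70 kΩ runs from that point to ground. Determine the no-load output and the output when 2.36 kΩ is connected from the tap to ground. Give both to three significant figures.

Unloaded: 21.2 V; loaded: 18.4 V

Open-circuit: V = 23.0 × 4700/(390 + 4700) = 21.2 V.
With the load, R₂ becomes R₂‖R_L = 1571 Ω, so V = 23.0 × 1571/1961 = 18.4 V.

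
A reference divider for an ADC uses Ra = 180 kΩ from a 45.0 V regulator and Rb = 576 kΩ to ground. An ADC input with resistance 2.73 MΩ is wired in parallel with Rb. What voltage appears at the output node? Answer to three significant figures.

V_out ≈ 32.6 V

The load sits in parallel with Rb: Rb‖R_L = (576 × 2730) / (576 + 2730) = 475.6 kΩ.
V_out = 45.0 × 475.6 / (180 + 475.6) = 45.0 × 475.6/655.6 = 32.6 V.
(Unloaded it would have been 34.3 V.)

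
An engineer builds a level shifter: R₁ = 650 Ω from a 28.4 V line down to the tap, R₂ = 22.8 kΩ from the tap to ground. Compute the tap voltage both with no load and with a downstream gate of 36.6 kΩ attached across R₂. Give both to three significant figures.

Open-circuit: V = 28.4 × 22800/(650 + 22800) = 27.6 V.
With the load, R₂ becomes R₂‖R_L = 14050 Ω, so V = 28.4 × 14050/14700 = 27.1 V.

Unloaded: 27.6 V; loaded: 27.1 V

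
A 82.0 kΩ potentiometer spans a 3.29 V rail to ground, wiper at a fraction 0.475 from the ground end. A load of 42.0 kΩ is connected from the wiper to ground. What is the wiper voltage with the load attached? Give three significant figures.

V ≈ 1.05 V

The wiper splits the pot into (1−α)R = 43.05 kΩ above and αR = 38.95 kΩ below.
Lower section ‖ load = 20.21 kΩ.
V_wiper = 3.29 × 20.21/(43.05 + 20.21) = 1.05 V.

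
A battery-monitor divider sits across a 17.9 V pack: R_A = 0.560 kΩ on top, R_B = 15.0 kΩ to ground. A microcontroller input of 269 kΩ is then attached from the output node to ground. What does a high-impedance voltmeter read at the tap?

The load sits in parallel with R_B: R_B‖R_L = (15000 × 269000) / (15000 + 269000) = 14210 Ω.
V_out = 17.9 × 14210 / (560 + 14210) = 17.9 × 14210/14770 = 17.2 V.

V_out ≈ 17.2 V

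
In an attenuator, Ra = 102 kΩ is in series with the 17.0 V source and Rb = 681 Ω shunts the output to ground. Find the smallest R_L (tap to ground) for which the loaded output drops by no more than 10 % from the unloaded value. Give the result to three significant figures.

R_L(min) ≈ 6.09 kΩ

Output resistance R_th = Ra‖Rb = (102000 × 681)/102700 = 676.5 Ω.
The fractional drop is R_th/(R_th + R_L); requiring this ≤ 0.100 gives R_L ≥ R_th(1/0.100 − 1) = 676.5 × 9.000 = 6.09 kΩ.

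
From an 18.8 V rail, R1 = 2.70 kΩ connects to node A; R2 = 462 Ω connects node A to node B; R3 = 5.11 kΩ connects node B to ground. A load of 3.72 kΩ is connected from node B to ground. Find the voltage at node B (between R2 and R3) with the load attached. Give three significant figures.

V ≈ 7.62 V

At node B, R3 is in parallel with the load: R3‖R_L = 2153 Ω.
Below node A the resistance is R2 + (R3‖R_L) = 2615 Ω, so V_A = 18.8 × 2615/5315 = 9.249 V.
Then V_B = V_A × (R3‖R_L)/(R2 + R3‖R_L) = 9.249 × 2153/2615 = 7.62 V.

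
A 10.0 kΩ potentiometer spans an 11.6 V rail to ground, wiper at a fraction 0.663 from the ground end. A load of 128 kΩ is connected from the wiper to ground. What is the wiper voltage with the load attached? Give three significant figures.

V ≈ 7.56 V

The wiper splits the pot into (1−α)R = 3.370 kΩ above and αR = 6.630 kΩ below.
Lower section ‖ load = 6.303 kΩ.
V_wiper = 11.6 × 6.303/(3.370 + 6.303) = 7.56 V.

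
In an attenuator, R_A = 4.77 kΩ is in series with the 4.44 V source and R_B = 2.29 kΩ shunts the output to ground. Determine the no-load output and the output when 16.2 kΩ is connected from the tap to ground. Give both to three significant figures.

Unloaded: 1.44 V; loaded: 1.31 V

Open-circuit: V = 4.44 × 2.29/(4.77 + 2.29) = 1.44 V.
With the load, R_B becomes R_B‖R_L = 2.006 kΩ, so V = 4.44 × 2.006/6.776 = 1.31 V.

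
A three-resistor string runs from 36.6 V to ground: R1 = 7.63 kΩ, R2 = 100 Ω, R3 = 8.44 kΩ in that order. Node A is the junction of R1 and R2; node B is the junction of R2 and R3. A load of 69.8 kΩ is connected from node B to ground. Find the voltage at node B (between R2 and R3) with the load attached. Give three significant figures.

V ≈ 18.1 V

At node B, R3 is in parallel with the load: R3‖R_L = 7530 Ω.
Below node A the resistance is R2 + (R3‖R_L) = 7630 Ω, so V_A = 36.6 × 7630/15260 = 18.30 V.
Then V_B = V_A × (R3‖R_L)/(R2 + R3‖R_L) = 18.30 × 7530/7630 = 18.1 V.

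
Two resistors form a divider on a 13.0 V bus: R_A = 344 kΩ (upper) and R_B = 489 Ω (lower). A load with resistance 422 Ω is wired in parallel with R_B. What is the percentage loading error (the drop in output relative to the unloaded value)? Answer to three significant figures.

53.6 %

The divider's output (Thévenin) resistance is R_A‖R_B = 488.3 Ω.
Fractional drop under load = R_th/(R_th + R_L) = 488.3 / (488.3 + 422) = 0.5364.
So the output falls by 53.6 %.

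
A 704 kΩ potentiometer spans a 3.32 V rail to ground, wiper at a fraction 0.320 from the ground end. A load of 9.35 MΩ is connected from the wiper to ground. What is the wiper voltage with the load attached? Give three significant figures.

The wiper splits the pot into (1−α)R = 478.7 kΩ above and αR = 225.3 kΩ below.
Lower section ‖ load = 220.0 kΩ.
V_wiper = 3.32 × 220.0/(478.7 + 220.0) = 1.05 V.

V ≈ 1.05 V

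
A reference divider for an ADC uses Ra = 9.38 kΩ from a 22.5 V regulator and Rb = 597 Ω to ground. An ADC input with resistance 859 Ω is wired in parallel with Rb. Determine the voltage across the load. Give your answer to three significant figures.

The load sits in parallel with Rb: Rb‖R_L = (597 × 859) / (597 + 859) = 352.2 Ω.
V_out = 22.5 × 352.2 / (9380 + 352.2) = 22.5 × 352.2/9732 = 0.814 V.

V_out ≈ 0.814 V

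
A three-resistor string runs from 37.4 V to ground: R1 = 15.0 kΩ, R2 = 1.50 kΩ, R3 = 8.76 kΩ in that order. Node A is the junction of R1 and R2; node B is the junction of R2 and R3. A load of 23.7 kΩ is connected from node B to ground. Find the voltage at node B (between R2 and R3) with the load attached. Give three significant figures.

At node B, R3 is in parallel with the load: R3‖R_L = 6.396 kΩ.
Below node A the resistance is R2 + (R3‖R_L) = 7.896 kΩ, so V_A = 37.4 × 7.896/22.90 = 12.90 V.
Then V_B = V_A × (R3‖R_L)/(R2 + R3‖R_L) = 12.90 × 6.396/7.896 = 10.4 V.

V ≈ 10.4 V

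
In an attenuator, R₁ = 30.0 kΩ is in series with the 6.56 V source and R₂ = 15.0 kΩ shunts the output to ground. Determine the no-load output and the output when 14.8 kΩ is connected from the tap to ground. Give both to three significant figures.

Open-circuit: V = 6.56 × 15.0/(30.0 + 15.0) = 2.19 V.
With the load, R₂ becomes R₂‖R_L = 7.450 kΩ, so V = 6.56 × 7.450/37.45 = 1.30 V.

Unloaded: 2.19 V; loaded: 1.30 V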